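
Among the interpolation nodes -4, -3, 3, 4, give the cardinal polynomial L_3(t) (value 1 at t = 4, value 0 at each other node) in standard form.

L_3(t) = (t + 4)(t + 3)(t - 3) / [(8)·(7)·(1)]
       = (t^3 + 4t^2 - 9t - 36) / (56)

L_3(t) = (1/56)t^3 + (1/14)t^2 - (9/56)t - 9/14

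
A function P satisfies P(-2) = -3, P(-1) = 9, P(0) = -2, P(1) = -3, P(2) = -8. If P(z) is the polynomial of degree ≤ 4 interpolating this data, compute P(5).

-892

L_0(5) = (6)·(5)·(4)·(3)/[(-1)·(-2)·(-3)·(-4)] = 15
L_1(5) = (7)·(5)·(4)·(3)/[(1)·(-1)·(-2)·(-3)] = -70
L_2(5) = (7)·(6)·(4)·(3)/[(2)·(1)·(-1)·(-2)] = 126
L_3(5) = (7)·(6)·(5)·(3)/[(3)·(2)·(1)·(-1)] = -105
L_4(5) = (7)·(6)·(5)·(4)/[(4)·(3)·(2)·(1)] = 35
Sum: (-3)·(15) + 9·(-70) + (-2)·(126) + (-3)·(-105) + (-8)·(35) = -892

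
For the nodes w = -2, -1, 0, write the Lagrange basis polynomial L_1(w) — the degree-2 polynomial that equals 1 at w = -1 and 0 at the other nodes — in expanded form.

L_1(w) = (w + 2)w / [(1)·(-1)]
       = (w^2 + 2w) / (-1)

L_1(w) = -w^2 - 2w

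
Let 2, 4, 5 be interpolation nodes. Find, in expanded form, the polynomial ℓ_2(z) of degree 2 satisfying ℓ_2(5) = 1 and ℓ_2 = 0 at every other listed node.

ℓ_2(z) = (1/3)z^2 - 2z + 8/3

ℓ_2(z) = (z - 2)(z - 4) / [(3)·(1)]
       = (z^2 - 6z + 8) / (3)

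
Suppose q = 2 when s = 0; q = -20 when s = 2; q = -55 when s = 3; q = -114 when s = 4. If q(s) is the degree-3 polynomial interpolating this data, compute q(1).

L_0(1) = (-1)·(-2)·(-3)/[(-2)·(-3)·(-4)] = 1/4
L_1(1) = (1)·(-2)·(-3)/[(2)·(-1)·(-2)] = 3/2
L_2(1) = (1)·(-1)·(-3)/[(3)·(1)·(-1)] = -1
L_3(1) = (1)·(-1)·(-2)/[(4)·(2)·(1)] = 1/4
Sum: 2·(1/4) + (-20)·(3/2) + (-55)·(-1) + (-114)·(1/4) = -3

-3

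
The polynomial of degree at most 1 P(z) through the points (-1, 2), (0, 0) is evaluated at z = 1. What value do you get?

-2

Evaluate each Lagrange basis at z = 1:
L_0(1) = (1)/[(-1)] = -1
L_1(1) = (2)/[(1)] = 2
Sum: 2·(-1) + 0 = -2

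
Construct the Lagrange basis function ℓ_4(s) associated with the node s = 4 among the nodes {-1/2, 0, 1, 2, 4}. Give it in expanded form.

ℓ_4(s) = (1/108)s^4 - (5/216)s^3 + (1/216)s^2 + (1/108)s

ℓ_4(s) = (s + 1/2)s(s - 1)(s - 2) / [(9/2)·(4)·(3)·(2)]
       = (s^4 - (5/2)s^3 + (1/2)s^2 + s) / (108)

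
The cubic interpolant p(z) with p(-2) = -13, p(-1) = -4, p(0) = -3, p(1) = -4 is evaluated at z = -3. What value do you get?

-36

Evaluate each Lagrange basis at z = -3:
L_0(-3) = (-2)·(-3)·(-4)/[(-1)·(-2)·(-3)] = 4
L_1(-3) = (-1)·(-3)·(-4)/[(1)·(-1)·(-2)] = -6
L_2(-3) = (-1)·(-2)·(-4)/[(2)·(1)·(-1)] = 4
L_3(-3) = (-1)·(-2)·(-3)/[(3)·(2)·(1)] = -1
Sum: (-13)·(4) + (-4)·(-6) + (-3)·(4) + (-4)·(-1) = -36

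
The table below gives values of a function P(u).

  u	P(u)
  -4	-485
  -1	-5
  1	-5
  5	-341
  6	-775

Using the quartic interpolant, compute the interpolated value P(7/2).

Evaluate each Lagrange basis at u = 7/2:
L_0(7/2) = (9/2)·(5/2)·(-3/2)·(-5/2)/[(-3)·(-5)·(-9)·(-10)] = 1/32
L_1(7/2) = (15/2)·(5/2)·(-3/2)·(-5/2)/[(3)·(-2)·(-6)·(-7)] = -125/448
L_2(7/2) = (15/2)·(9/2)·(-3/2)·(-5/2)/[(5)·(2)·(-4)·(-5)] = 81/128
L_3(7/2) = (15/2)·(9/2)·(5/2)·(-5/2)/[(9)·(6)·(4)·(-1)] = 125/128
L_4(7/2) = (15/2)·(9/2)·(5/2)·(-3/2)/[(10)·(7)·(5)·(1)] = -81/224
Sum: (-485)·(1/32) + (-5)·(-125/448) + (-5)·(81/128) + (-341)·(125/128) + (-775)·(-81/224) = -1115/16

-1115/16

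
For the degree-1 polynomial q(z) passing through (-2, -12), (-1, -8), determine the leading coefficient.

4

L_0(z) = (z + 1) / [-1] = -z - 1
L_1(z) = (z + 2) / [1] = z + 2
q(z) = (-12)·L_0 + (-8)·L_1
Only the coefficient of z is needed; take it from each L_i and combine:
(-12)·(-1) + (-8)·(1) = 4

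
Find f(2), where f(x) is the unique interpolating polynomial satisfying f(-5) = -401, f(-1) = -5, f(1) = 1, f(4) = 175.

19

Evaluate each Lagrange basis at x = 2:
L_0(2) = (3)·(1)·(-2)/[(-4)·(-6)·(-9)] = 1/36
L_1(2) = (7)·(1)·(-2)/[(4)·(-2)·(-5)] = -7/20
L_2(2) = (7)·(3)·(-2)/[(6)·(2)·(-3)] = 7/6
L_3(2) = (7)·(3)·(1)/[(9)·(5)·(3)] = 7/45
Sum: (-401)·(1/36) + (-5)·(-7/20) + 1·(7/6) + 175·(7/45) = 19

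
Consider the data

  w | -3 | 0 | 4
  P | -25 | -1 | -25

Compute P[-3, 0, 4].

P[-3,0] = (-1 - (-25)) / (0 - (-3)) = 8
P[0,4] = (-25 - (-1)) / (4 - 0) = -6
P[-3,0,4] = (-6 - 8) / (4 - (-3)) = -2

-2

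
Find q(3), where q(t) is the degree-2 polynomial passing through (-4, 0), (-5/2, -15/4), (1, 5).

Evaluate each Lagrange basis at t = 3:
L_0(3) = (11/2)·(2)/[(-3/2)·(-5)] = 22/15
L_1(3) = (7)·(2)/[(3/2)·(-7/2)] = -8/3
L_2(3) = (7)·(11/2)/[(5)·(7/2)] = 11/5
Sum: 0 + (-15/4)·(-8/3) + 5·(11/5) = 21

21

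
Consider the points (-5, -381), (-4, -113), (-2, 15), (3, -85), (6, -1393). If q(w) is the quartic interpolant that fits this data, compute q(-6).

-913

Using Newton's divided-difference form:
q[-5,-4] = (-113 - (-381)) / (-4 - (-5)) = 268
q[-4,-2] = (15 - (-113)) / (-2 - (-4)) = 64
q[-2,3] = (-85 - 15) / (3 - (-2)) = -20
q[3,6] = (-1393 - (-85)) / (6 - 3) = -436
q[-5,-4,-2] = (64 - 268) / (-2 - (-5)) = -68
q[-4,-2,3] = (-20 - 64) / (3 - (-4)) = -12
q[-2,3,6] = (-436 - (-20)) / (6 - (-2)) = -52
q[-5,-4,-2,3] = (-12 - (-68)) / (3 - (-5)) = 7
q[-4,-2,3,6] = (-52 - (-12)) / (6 - (-4)) = -4
q[-5,-4,-2,3,6] = (-4 - 7) / (6 - (-5)) = -1
q(-6) = -381 + 268·(-1) + (-68)·(-1)·(-2) + 7·(-1)·(-2)·(-4) + (-1)·(-1)·(-2)·(-4)·(-9) = -913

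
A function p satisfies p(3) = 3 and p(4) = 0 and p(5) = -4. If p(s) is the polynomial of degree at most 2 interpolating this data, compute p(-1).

Evaluate each Lagrange basis at s = -1:
L_0(-1) = (-5)·(-6)/[(-1)·(-2)] = 15
L_1(-1) = (-4)·(-6)/[(1)·(-1)] = -24
L_2(-1) = (-4)·(-5)/[(2)·(1)] = 10
Sum: 3·(15) + 0 + (-4)·(10) = 5

5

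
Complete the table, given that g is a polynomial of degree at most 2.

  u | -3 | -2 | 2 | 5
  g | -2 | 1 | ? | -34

-7

The 3 known values determine g uniquely (degree ≤ 2).
L_0(2) = (4)·(-3)/[(-1)·(-8)] = -3/2
L_1(2) = (5)·(-3)/[(1)·(-7)] = 15/7
L_2(2) = (5)·(4)/[(8)·(7)] = 5/14
Sum: (-2)·(-3/2) + 1·(15/7) + (-34)·(5/14) = -7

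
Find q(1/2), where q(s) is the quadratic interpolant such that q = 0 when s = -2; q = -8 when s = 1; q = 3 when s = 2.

-175/16

Evaluate each Lagrange basis at s = 1/2:
L_0(1/2) = (-1/2)·(-3/2)/[(-3)·(-4)] = 1/16
L_1(1/2) = (5/2)·(-3/2)/[(3)·(-1)] = 5/4
L_2(1/2) = (5/2)·(-1/2)/[(4)·(1)] = -5/16
Sum: 0 + (-8)·(5/4) + 3·(-5/16) = -175/16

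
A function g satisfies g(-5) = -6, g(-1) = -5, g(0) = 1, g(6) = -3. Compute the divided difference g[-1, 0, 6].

g[-1,0] = (1 - (-5)) / (0 - (-1)) = 6
g[0,6] = (-3 - 1) / (6 - 0) = -2/3
g[-1,0,6] = (-2/3 - 6) / (6 - (-1)) = -20/21

-20/21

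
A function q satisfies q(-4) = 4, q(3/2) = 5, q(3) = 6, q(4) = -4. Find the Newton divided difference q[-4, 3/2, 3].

16/231

q[-4,3/2] = (5 - 4) / (3/2 - (-4)) = 2/11
q[3/2,3] = (6 - 5) / (3 - 3/2) = 2/3
q[-4,3/2,3] = (2/3 - 2/11) / (3 - (-4)) = 16/231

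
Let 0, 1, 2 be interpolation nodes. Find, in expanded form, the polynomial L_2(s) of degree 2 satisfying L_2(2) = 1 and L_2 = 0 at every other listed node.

L_2(s) = (1/2)s^2 - (1/2)s

L_2(s) = s(s - 1) / [(2)·(1)]
       = (s^2 - s) / (2)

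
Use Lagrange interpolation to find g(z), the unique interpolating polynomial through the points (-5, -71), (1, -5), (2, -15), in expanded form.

g(z) = -3z^2 - z - 1

Build the Lagrange basis polynomials:
L_0(z) = (z - 1)(z - 2) / [42] = (1/42)z^2 - (1/14)z + 1/21
L_1(z) = (z + 5)(z - 2) / [-6] = -(1/6)z^2 - (1/2)z + 5/3
L_2(z) = (z + 5)(z - 1) / [7] = (1/7)z^2 + (4/7)z - 5/7
g(z) = (-71)·L_0 + (-5)·L_1 + (-15)·L_2
  (-71)·L_0(z) = -(71/42)z^2 + (71/14)z - 71/21
  (-5)·L_1(z) = (5/6)z^2 + (5/2)z - 25/3
  (-15)·L_2(z) = -(15/7)z^2 - (60/7)z + 75/7
Adding term by term: -3z^2 - z - 1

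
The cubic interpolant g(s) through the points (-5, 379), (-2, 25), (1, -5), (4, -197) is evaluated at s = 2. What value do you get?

Using Newton's divided-difference form:
g[-5,-2] = (25 - 379) / (-2 - (-5)) = -118
g[-2,1] = (-5 - 25) / (1 - (-2)) = -10
g[1,4] = (-197 - (-5)) / (4 - 1) = -64
g[-5,-2,1] = (-10 - (-118)) / (1 - (-5)) = 18
g[-2,1,4] = (-64 - (-10)) / (4 - (-2)) = -9
g[-5,-2,1,4] = (-9 - 18) / (4 - (-5)) = -3
g(2) = 379 + (-118)·(7) + 18·(7)·(4) + (-3)·(7)·(4)·(1) = -27

-27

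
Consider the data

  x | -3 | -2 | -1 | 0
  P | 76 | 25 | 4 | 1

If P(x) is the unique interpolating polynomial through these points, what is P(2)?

Using Newton's divided-difference form:
P[-3,-2] = (25 - 76) / (-2 - (-3)) = -51
P[-2,-1] = (4 - 25) / (-1 - (-2)) = -21
P[-1,0] = (1 - 4) / (0 - (-1)) = -3
P[-3,-2,-1] = (-21 - (-51)) / (-1 - (-3)) = 15
P[-2,-1,0] = (-3 - (-21)) / (0 - (-2)) = 9
P[-3,-2,-1,0] = (9 - 15) / (0 - (-3)) = -2
P(2) = 76 + (-51)·(5) + 15·(5)·(4) + (-2)·(5)·(4)·(3) = 1

1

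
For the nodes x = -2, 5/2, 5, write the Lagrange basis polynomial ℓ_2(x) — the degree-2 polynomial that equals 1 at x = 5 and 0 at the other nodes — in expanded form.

ℓ_2(x) = (2/35)x^2 - (1/35)x - 2/7

ℓ_2(x) = (x + 2)(x - 5/2) / [(7)·(5/2)]
       = (x^2 - (1/2)x - 5) / (35/2)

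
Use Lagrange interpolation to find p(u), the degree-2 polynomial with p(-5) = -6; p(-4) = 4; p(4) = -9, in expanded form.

p(u) = -(31/24)u^2 - (13/8)u + 109/6

Build the Lagrange basis polynomials:
L_0(u) = (u + 4)(u - 4) / [9] = (1/9)u^2 - 16/9
L_1(u) = (u + 5)(u - 4) / [-8] = -(1/8)u^2 - (1/8)u + 5/2
L_2(u) = (u + 5)(u + 4) / [72] = (1/72)u^2 + (1/8)u + 5/18
p(u) = (-6)·L_0 + 4·L_1 + (-9)·L_2
  (-6)·L_0(u) = -(2/3)u^2 + 32/3
  4·L_1(u) = -(1/2)u^2 - (1/2)u + 10
  (-9)·L_2(u) = -(1/8)u^2 - (9/8)u - 5/2
Adding term by term: -(31/24)u^2 - (13/8)u + 109/6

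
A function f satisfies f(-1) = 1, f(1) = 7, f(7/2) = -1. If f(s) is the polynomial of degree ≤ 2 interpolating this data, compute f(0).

Evaluate each Lagrange basis at s = 0:
L_0(0) = (-1)·(-7/2)/[(-2)·(-9/2)] = 7/18
L_1(0) = (1)·(-7/2)/[(2)·(-5/2)] = 7/10
L_2(0) = (1)·(-1)/[(9/2)·(5/2)] = -4/45
Sum: 1·(7/18) + 7·(7/10) + (-1)·(-4/45) = 242/45

242/45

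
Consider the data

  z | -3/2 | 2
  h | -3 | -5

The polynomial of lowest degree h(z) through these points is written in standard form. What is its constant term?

Build the Lagrange basis polynomials:
L_0(z) = (z - 2) / [-7/2] = -(2/7)z + 4/7
L_1(z) = (z + 3/2) / [7/2] = (2/7)z + 3/7
h(z) = (-3)·L_0 + (-5)·L_1
Only the constant term is needed; take it from each L_i and combine:
(-3)·(4/7) + (-5)·(3/7) = -27/7

-27/7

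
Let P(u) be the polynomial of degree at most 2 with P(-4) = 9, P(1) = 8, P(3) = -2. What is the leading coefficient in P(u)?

-24/35

The leading coefficient equals the top divided difference P[-4,1,3].
P[-4,1] = (8 - 9) / (1 - (-4)) = -1/5
P[1,3] = (-2 - 8) / (3 - 1) = -5
P[-4,1,3] = (-5 - (-1/5)) / (3 - (-4)) = -24/35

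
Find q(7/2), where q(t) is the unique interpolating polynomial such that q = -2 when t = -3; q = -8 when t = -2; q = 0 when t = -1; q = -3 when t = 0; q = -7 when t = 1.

46089/128

Evaluate each Lagrange basis at t = 7/2:
L_0(7/2) = (11/2)·(9/2)·(7/2)·(5/2)/[(-1)·(-2)·(-3)·(-4)] = 1155/128
L_1(7/2) = (13/2)·(9/2)·(7/2)·(5/2)/[(1)·(-1)·(-2)·(-3)] = -1365/32
L_2(7/2) = (13/2)·(11/2)·(7/2)·(5/2)/[(2)·(1)·(-1)·(-2)] = 5005/64
L_3(7/2) = (13/2)·(11/2)·(9/2)·(5/2)/[(3)·(2)·(1)·(-1)] = -2145/32
L_4(7/2) = (13/2)·(11/2)·(9/2)·(7/2)/[(4)·(3)·(2)·(1)] = 3003/128
Sum: (-2)·(1155/128) + (-8)·(-1365/32) + 0 + (-3)·(-2145/32) + (-7)·(3003/128) = 46089/128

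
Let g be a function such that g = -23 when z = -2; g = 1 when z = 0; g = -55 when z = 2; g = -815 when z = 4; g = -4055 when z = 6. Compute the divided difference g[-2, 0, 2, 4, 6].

g[-2,0] = (1 - (-23)) / (0 - (-2)) = 12
g[0,2] = (-55 - 1) / (2 - 0) = -28
g[2,4] = (-815 - (-55)) / (4 - 2) = -380
g[4,6] = (-4055 - (-815)) / (6 - 4) = -1620
g[-2,0,2] = (-28 - 12) / (2 - (-2)) = -10
g[0,2,4] = (-380 - (-28)) / (4 - 0) = -88
g[2,4,6] = (-1620 - (-380)) / (6 - 2) = -310
g[-2,0,2,4] = (-88 - (-10)) / (4 - (-2)) = -13
g[0,2,4,6] = (-310 - (-88)) / (6 - 0) = -37
g[-2,0,2,4,6] = (-37 - (-13)) / (6 - (-2)) = -3

-3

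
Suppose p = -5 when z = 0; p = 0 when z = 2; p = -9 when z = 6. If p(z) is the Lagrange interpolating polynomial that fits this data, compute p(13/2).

Evaluate each Lagrange basis at z = 13/2:
L_0(13/2) = (9/2)·(1/2)/[(-2)·(-6)] = 3/16
L_1(13/2) = (13/2)·(1/2)/[(2)·(-4)] = -13/32
L_2(13/2) = (13/2)·(9/2)/[(6)·(4)] = 39/32
Sum: (-5)·(3/16) + 0 + (-9)·(39/32) = -381/32

-381/32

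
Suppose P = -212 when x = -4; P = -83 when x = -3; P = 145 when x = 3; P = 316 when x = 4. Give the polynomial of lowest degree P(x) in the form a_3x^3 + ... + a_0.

Newton's divided differences:
P[-4,-3] = (-83 - (-212)) / (-3 - (-4)) = 129
P[-3,3] = (145 - (-83)) / (3 - (-3)) = 38
P[3,4] = (316 - 145) / (4 - 3) = 171
P[-4,-3,3] = (38 - 129) / (3 - (-4)) = -13
P[-3,3,4] = (171 - 38) / (4 - (-3)) = 19
P[-4,-3,3,4] = (19 - (-13)) / (4 - (-4)) = 4
P(x) = -212 + 129·(x + 4) + (-13)·(x + 4)(x + 3) + 4·(x + 4)(x + 3)(x - 3)
Expanding: P(x) = 4x^3 + 3x^2 + 2x + 4

P(x) = 4x^3 + 3x^2 + 2x + 4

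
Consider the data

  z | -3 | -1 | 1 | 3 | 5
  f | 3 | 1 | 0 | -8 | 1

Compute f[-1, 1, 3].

-7/8

f[-1,1] = (0 - 1) / (1 - (-1)) = -1/2
f[1,3] = (-8 - 0) / (3 - 1) = -4
f[-1,1,3] = (-4 - (-1/2)) / (3 - (-1)) = -7/8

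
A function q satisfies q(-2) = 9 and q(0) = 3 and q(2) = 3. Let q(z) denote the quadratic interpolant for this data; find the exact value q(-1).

21/4

Evaluate each Lagrange basis at z = -1:
L_0(-1) = (-1)·(-3)/[(-2)·(-4)] = 3/8
L_1(-1) = (1)·(-3)/[(2)·(-2)] = 3/4
L_2(-1) = (1)·(-1)/[(4)·(2)] = -1/8
Sum: 9·(3/8) + 3·(3/4) + 3·(-1/8) = 21/4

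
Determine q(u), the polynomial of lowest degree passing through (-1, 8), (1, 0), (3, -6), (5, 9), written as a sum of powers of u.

L_0(u) = (u - 1)(u - 3)(u - 5) / [-48] = -(1/48)u^3 + (3/16)u^2 - (23/48)u + 5/16
L_1(u) = (u + 1)(u - 3)(u - 5) / [16] = (1/16)u^3 - (7/16)u^2 + (7/16)u + 15/16
L_2(u) = (u + 1)(u - 1)(u - 5) / [-16] = -(1/16)u^3 + (5/16)u^2 + (1/16)u - 5/16
L_3(u) = (u + 1)(u - 1)(u - 3) / [48] = (1/48)u^3 - (1/16)u^2 - (1/48)u + 1/16
q(u) = 8·L_0 + 0·L_1 + (-6)·L_2 + 9·L_3
  8·L_0(u) = -(1/6)u^3 + (3/2)u^2 - (23/6)u + 5/2
  0·L_1(u) = 0
  (-6)·L_2(u) = (3/8)u^3 - (15/8)u^2 - (3/8)u + 15/8
  9·L_3(u) = (3/16)u^3 - (9/16)u^2 - (3/16)u + 9/16
Adding term by term: (19/48)u^3 - (15/16)u^2 - (211/48)u + 79/16

q(u) = (19/48)u^3 - (15/16)u^2 - (211/48)u + 79/16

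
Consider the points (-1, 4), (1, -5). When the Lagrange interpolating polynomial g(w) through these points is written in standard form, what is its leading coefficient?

-9/2

L_0(w) = (w - 1) / [-2] = -(1/2)w + 1/2
L_1(w) = (w + 1) / [2] = (1/2)w + 1/2
g(w) = 4·L_0 + (-5)·L_1
Only the coefficient of w is needed; take it from each L_i and combine:
4·(-1/2) + (-5)·(1/2) = -9/2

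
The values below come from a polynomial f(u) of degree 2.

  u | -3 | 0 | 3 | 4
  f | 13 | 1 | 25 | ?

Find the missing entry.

The 3 known values determine f uniquely (degree ≤ 2).
L_0(4) = (4)·(1)/[(-3)·(-6)] = 2/9
L_1(4) = (7)·(1)/[(3)·(-3)] = -7/9
L_2(4) = (7)·(4)/[(6)·(3)] = 14/9
Sum: 13·(2/9) + 1·(-7/9) + 25·(14/9) = 41

41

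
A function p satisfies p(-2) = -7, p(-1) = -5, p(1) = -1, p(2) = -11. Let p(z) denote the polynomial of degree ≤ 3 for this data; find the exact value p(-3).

-1

L_0(-3) = (-2)·(-4)·(-5)/[(-1)·(-3)·(-4)] = 10/3
L_1(-3) = (-1)·(-4)·(-5)/[(1)·(-2)·(-3)] = -10/3
L_2(-3) = (-1)·(-2)·(-5)/[(3)·(2)·(-1)] = 5/3
L_3(-3) = (-1)·(-2)·(-4)/[(4)·(3)·(1)] = -2/3
Sum: (-7)·(10/3) + (-5)·(-10/3) + (-1)·(5/3) + (-11)·(-2/3) = -1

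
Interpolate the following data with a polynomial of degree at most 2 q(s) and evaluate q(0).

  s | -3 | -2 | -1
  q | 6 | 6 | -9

-39

L_0(0) = (2)·(1)/[(-1)·(-2)] = 1
L_1(0) = (3)·(1)/[(1)·(-1)] = -3
L_2(0) = (3)·(2)/[(2)·(1)] = 3
Sum: 6·(1) + 6·(-3) + (-9)·(3) = -39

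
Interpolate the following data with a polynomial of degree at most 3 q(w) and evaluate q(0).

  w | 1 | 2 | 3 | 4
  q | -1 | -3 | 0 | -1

15

L_0(0) = (-2)·(-3)·(-4)/[(-1)·(-2)·(-3)] = 4
L_1(0) = (-1)·(-3)·(-4)/[(1)·(-1)·(-2)] = -6
L_2(0) = (-1)·(-2)·(-4)/[(2)·(1)·(-1)] = 4
L_3(0) = (-1)·(-2)·(-3)/[(3)·(2)·(1)] = -1
Sum: (-1)·(4) + (-3)·(-6) + 0 + (-1)·(-1) = 15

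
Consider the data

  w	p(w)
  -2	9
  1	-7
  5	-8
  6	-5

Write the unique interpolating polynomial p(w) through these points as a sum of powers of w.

p(w) = -(1/105)w^3 + (107/140)w^2 - (1907/420)w - 45/14

Newton's divided differences:
p[-2,1] = (-7 - 9) / (1 - (-2)) = -16/3
p[1,5] = (-8 - (-7)) / (5 - 1) = -1/4
p[5,6] = (-5 - (-8)) / (6 - 5) = 3
p[-2,1,5] = (-1/4 - (-16/3)) / (5 - (-2)) = 61/84
p[1,5,6] = (3 - (-1/4)) / (6 - 1) = 13/20
p[-2,1,5,6] = (13/20 - 61/84) / (6 - (-2)) = -1/105
p(w) = 9 + (-16/3)·(w + 2) + (61/84)·(w + 2)(w - 1) + (-1/105)·(w + 2)(w - 1)(w - 5)
Expanding: p(w) = -(1/105)w^3 + (107/140)w^2 - (1907/420)w - 45/14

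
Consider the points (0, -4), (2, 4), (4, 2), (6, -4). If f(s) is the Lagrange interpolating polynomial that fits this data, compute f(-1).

L_0(-1) = (-3)·(-5)·(-7)/[(-2)·(-4)·(-6)] = 35/16
L_1(-1) = (-1)·(-5)·(-7)/[(2)·(-2)·(-4)] = -35/16
L_2(-1) = (-1)·(-3)·(-7)/[(4)·(2)·(-2)] = 21/16
L_3(-1) = (-1)·(-3)·(-5)/[(6)·(4)·(2)] = -5/16
Sum: (-4)·(35/16) + 4·(-35/16) + 2·(21/16) + (-4)·(-5/16) = -109/8

-109/8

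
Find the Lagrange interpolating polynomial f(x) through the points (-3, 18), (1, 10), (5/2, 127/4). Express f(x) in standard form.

Build the Lagrange basis polynomials:
L_0(x) = (x - 1)(x - 5/2) / [22] = (1/22)x^2 - (7/44)x + 5/44
L_1(x) = (x + 3)(x - 5/2) / [-6] = -(1/6)x^2 - (1/12)x + 5/4
L_2(x) = (x + 3)(x - 1) / [33/4] = (4/33)x^2 + (8/33)x - 4/11
f(x) = 18·L_0 + 10·L_1 + (127/4)·L_2
  18·L_0(x) = (9/11)x^2 - (63/22)x + 45/22
  10·L_1(x) = -(5/3)x^2 - (5/6)x + 25/2
  (127/4)·L_2(x) = (127/33)x^2 + (254/33)x - 127/11
Adding term by term: 3x^2 + 4x + 3

f(x) = 3x^2 + 4x + 3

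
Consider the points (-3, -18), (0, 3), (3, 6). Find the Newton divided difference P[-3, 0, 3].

P[-3,0] = (3 - (-18)) / (0 - (-3)) = 7
P[0,3] = (6 - 3) / (3 - 0) = 1
P[-3,0,3] = (1 - 7) / (3 - (-3)) = -1

-1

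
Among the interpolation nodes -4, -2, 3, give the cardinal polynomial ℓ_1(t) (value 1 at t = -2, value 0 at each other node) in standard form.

ℓ_1(t) = (t + 4)(t - 3) / [(2)·(-5)]
       = (t^2 + t - 12) / (-10)

ℓ_1(t) = -(1/10)t^2 - (1/10)t + 6/5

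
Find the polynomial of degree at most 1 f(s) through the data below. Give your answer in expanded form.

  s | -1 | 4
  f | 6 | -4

L_0(s) = (s - 4) / [-5] = -(1/5)s + 4/5
L_1(s) = (s + 1) / [5] = (1/5)s + 1/5
f(s) = 6·L_0 + (-4)·L_1
  6·L_0(s) = -(6/5)s + 24/5
  (-4)·L_1(s) = -(4/5)s - 4/5
Adding term by term: -2s + 4

f(s) = -2s + 4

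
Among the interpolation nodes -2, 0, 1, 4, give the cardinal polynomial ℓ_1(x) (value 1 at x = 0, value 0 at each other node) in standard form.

ℓ_1(x) = (1/8)x^3 - (3/8)x^2 - (3/4)x + 1

ℓ_1(x) = (x + 2)(x - 1)(x - 4) / [(2)·(-1)·(-4)]
       = (x^3 - 3x^2 - 6x + 8) / (8)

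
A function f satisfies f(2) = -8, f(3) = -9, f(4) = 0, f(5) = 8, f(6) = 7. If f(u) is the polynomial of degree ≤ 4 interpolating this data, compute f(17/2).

Evaluate each Lagrange basis at u = 17/2:
L_0(17/2) = (11/2)·(9/2)·(7/2)·(5/2)/[(-1)·(-2)·(-3)·(-4)] = 1155/128
L_1(17/2) = (13/2)·(9/2)·(7/2)·(5/2)/[(1)·(-1)·(-2)·(-3)] = -1365/32
L_2(17/2) = (13/2)·(11/2)·(7/2)·(5/2)/[(2)·(1)·(-1)·(-2)] = 5005/64
L_3(17/2) = (13/2)·(11/2)·(9/2)·(5/2)/[(3)·(2)·(1)·(-1)] = -2145/32
L_4(17/2) = (13/2)·(11/2)·(9/2)·(7/2)/[(4)·(3)·(2)·(1)] = 3003/128
Sum: (-8)·(1155/128) + (-9)·(-1365/32) + 0 + 8·(-2145/32) + 7·(3003/128) = -7719/128

-7719/128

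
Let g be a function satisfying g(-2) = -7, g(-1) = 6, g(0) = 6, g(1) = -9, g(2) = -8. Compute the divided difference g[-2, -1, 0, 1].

-1/3

g[-2,-1] = (6 - (-7)) / (-1 - (-2)) = 13
g[-1,0] = (6 - 6) / (0 - (-1)) = 0
g[0,1] = (-9 - 6) / (1 - 0) = -15
g[-2,-1,0] = (0 - 13) / (0 - (-2)) = -13/2
g[-1,0,1] = (-15 - 0) / (1 - (-1)) = -15/2
g[-2,-1,0,1] = (-15/2 - (-13/2)) / (1 - (-2)) = -1/3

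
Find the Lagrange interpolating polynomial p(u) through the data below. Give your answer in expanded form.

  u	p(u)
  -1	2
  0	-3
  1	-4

p(u) = 2u^2 - 3u - 3

L_0(u) = u(u - 1) / [2] = (1/2)u^2 - (1/2)u
L_1(u) = (u + 1)(u - 1) / [-1] = -u^2 + 1
L_2(u) = (u + 1)u / [2] = (1/2)u^2 + (1/2)u
p(u) = 2·L_0 + (-3)·L_1 + (-4)·L_2
  2·L_0(u) = u^2 - u
  (-3)·L_1(u) = 3u^2 - 3
  (-4)·L_2(u) = -2u^2 - 2u
Adding term by term: 2u^2 - 3u - 3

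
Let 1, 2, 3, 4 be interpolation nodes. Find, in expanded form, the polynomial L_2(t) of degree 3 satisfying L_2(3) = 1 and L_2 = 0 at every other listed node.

L_2(t) = (t - 1)(t - 2)(t - 4) / [(2)·(1)·(-1)]
       = (t^3 - 7t^2 + 14t - 8) / (-2)

L_2(t) = -(1/2)t^3 + (7/2)t^2 - 7t + 4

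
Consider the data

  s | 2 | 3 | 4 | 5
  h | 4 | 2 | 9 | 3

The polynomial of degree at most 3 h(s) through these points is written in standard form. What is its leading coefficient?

The leading coefficient equals the top divided difference h[2,3,4,5].
h[2,3] = (2 - 4) / (3 - 2) = -2
h[3,4] = (9 - 2) / (4 - 3) = 7
h[4,5] = (3 - 9) / (5 - 4) = -6
h[2,3,4] = (7 - (-2)) / (4 - 2) = 9/2
h[3,4,5] = (-6 - 7) / (5 - 3) = -13/2
h[2,3,4,5] = (-13/2 - 9/2) / (5 - 2) = -11/3

-11/3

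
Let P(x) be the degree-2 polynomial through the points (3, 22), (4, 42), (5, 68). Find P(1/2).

-7/4

Evaluate each Lagrange basis at x = 1/2:
L_0(1/2) = (-7/2)·(-9/2)/[(-1)·(-2)] = 63/8
L_1(1/2) = (-5/2)·(-9/2)/[(1)·(-1)] = -45/4
L_2(1/2) = (-5/2)·(-7/2)/[(2)·(1)] = 35/8
Sum: 22·(63/8) + 42·(-45/4) + 68·(35/8) = -7/4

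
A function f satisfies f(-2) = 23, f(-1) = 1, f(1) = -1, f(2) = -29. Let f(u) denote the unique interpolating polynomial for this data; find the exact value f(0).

L_0(0) = (1)·(-1)·(-2)/[(-1)·(-3)·(-4)] = -1/6
L_1(0) = (2)·(-1)·(-2)/[(1)·(-2)·(-3)] = 2/3
L_2(0) = (2)·(1)·(-2)/[(3)·(2)·(-1)] = 2/3
L_3(0) = (2)·(1)·(-1)/[(4)·(3)·(1)] = -1/6
Sum: 23·(-1/6) + 1·(2/3) + (-1)·(2/3) + (-29)·(-1/6) = 1

1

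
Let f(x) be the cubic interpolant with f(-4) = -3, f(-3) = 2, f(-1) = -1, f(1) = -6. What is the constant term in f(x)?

-22/5

L_0(x) = (x + 3)(x + 1)(x - 1) / [-15] = -(1/15)x^3 - (1/5)x^2 + (1/15)x + 1/5
L_1(x) = (x + 4)(x + 1)(x - 1) / [8] = (1/8)x^3 + (1/2)x^2 - (1/8)x - 1/2
L_2(x) = (x + 4)(x + 3)(x - 1) / [-12] = -(1/12)x^3 - (1/2)x^2 - (5/12)x + 1
L_3(x) = (x + 4)(x + 3)(x + 1) / [40] = (1/40)x^3 + (1/5)x^2 + (19/40)x + 3/10
f(x) = (-3)·L_0 + 2·L_1 + (-1)·L_2 + (-6)·L_3
Only the constant term is needed; take it from each L_i and combine:
(-3)·(1/5) + 2·(-1/2) + (-1)·(1) + (-6)·(3/10) = -22/5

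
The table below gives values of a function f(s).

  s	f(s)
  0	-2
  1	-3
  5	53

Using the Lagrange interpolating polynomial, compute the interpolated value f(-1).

5

Evaluate each Lagrange basis at s = -1:
L_0(-1) = (-2)·(-6)/[(-1)·(-5)] = 12/5
L_1(-1) = (-1)·(-6)/[(1)·(-4)] = -3/2
L_2(-1) = (-1)·(-2)/[(5)·(4)] = 1/10
Sum: (-2)·(12/5) + (-3)·(-3/2) + 53·(1/10) = 5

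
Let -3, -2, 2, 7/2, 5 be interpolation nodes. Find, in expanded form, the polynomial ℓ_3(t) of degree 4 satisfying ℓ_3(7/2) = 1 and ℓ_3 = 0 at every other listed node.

ℓ_3(t) = (t + 3)(t + 2)(t - 2)(t - 5) / [(13/2)·(11/2)·(3/2)·(-3/2)]
       = (t^4 - 2t^3 - 19t^2 + 8t + 60) / (-1287/16)

ℓ_3(t) = -(16/1287)t^4 + (32/1287)t^3 + (304/1287)t^2 - (128/1287)t - 320/429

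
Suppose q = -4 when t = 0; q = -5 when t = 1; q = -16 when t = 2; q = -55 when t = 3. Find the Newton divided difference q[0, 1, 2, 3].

q[0,1] = (-5 - (-4)) / (1 - 0) = -1
q[1,2] = (-16 - (-5)) / (2 - 1) = -11
q[2,3] = (-55 - (-16)) / (3 - 2) = -39
q[0,1,2] = (-11 - (-1)) / (2 - 0) = -5
q[1,2,3] = (-39 - (-11)) / (3 - 1) = -14
q[0,1,2,3] = (-14 - (-5)) / (3 - 0) = -3

-3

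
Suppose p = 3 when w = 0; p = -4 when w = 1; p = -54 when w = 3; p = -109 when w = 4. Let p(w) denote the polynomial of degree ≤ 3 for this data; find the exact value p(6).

Evaluate each Lagrange basis at w = 6:
L_0(6) = (5)·(3)·(2)/[(-1)·(-3)·(-4)] = -5/2
L_1(6) = (6)·(3)·(2)/[(1)·(-2)·(-3)] = 6
L_2(6) = (6)·(5)·(2)/[(3)·(2)·(-1)] = -10
L_3(6) = (6)·(5)·(3)/[(4)·(3)·(1)] = 15/2
Sum: 3·(-5/2) + (-4)·(6) + (-54)·(-10) + (-109)·(15/2) = -309

-309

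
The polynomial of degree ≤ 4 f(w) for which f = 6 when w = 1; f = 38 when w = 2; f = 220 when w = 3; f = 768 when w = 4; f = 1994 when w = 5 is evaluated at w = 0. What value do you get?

Evaluate each Lagrange basis at w = 0:
L_0(0) = (-2)·(-3)·(-4)·(-5)/[(-1)·(-2)·(-3)·(-4)] = 5
L_1(0) = (-1)·(-3)·(-4)·(-5)/[(1)·(-1)·(-2)·(-3)] = -10
L_2(0) = (-1)·(-2)·(-4)·(-5)/[(2)·(1)·(-1)·(-2)] = 10
L_3(0) = (-1)·(-2)·(-3)·(-5)/[(3)·(2)·(1)·(-1)] = -5
L_4(0) = (-1)·(-2)·(-3)·(-4)/[(4)·(3)·(2)·(1)] = 1
Sum: 6·(5) + 38·(-10) + 220·(10) + 768·(-5) + 1994·(1) = 4

4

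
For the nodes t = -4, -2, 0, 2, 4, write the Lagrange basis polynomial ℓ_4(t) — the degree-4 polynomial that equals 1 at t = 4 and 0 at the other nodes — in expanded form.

ℓ_4(t) = (t + 4)(t + 2)t(t - 2) / [(8)·(6)·(4)·(2)]
       = (t^4 + 4t^3 - 4t^2 - 16t) / (384)

ℓ_4(t) = (1/384)t^4 + (1/96)t^3 - (1/96)t^2 - (1/24)t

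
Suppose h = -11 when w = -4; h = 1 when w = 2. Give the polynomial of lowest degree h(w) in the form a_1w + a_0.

Build the Lagrange basis polynomials:
L_0(w) = (w - 2) / [-6] = -(1/6)w + 1/3
L_1(w) = (w + 4) / [6] = (1/6)w + 2/3
h(w) = (-11)·L_0 + 1·L_1
  (-11)·L_0(w) = (11/6)w - 11/3
  1·L_1(w) = (1/6)w + 2/3
Adding term by term: 2w - 3

h(w) = 2w - 3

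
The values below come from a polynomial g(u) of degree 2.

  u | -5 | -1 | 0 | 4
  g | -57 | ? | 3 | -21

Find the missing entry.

The 3 known values determine g uniquely (degree ≤ 2).
Evaluate each Lagrange basis at u = -1:
L_0(-1) = (-1)·(-5)/[(-5)·(-9)] = 1/9
L_1(-1) = (4)·(-5)/[(5)·(-4)] = 1
L_2(-1) = (4)·(-1)/[(9)·(4)] = -1/9
Sum: (-57)·(1/9) + 3·(1) + (-21)·(-1/9) = -1

-1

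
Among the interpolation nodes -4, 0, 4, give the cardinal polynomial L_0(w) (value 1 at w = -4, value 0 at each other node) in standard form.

L_0(w) = w(w - 4) / [(-4)·(-8)]
       = (w^2 - 4w) / (32)

L_0(w) = (1/32)w^2 - (1/8)w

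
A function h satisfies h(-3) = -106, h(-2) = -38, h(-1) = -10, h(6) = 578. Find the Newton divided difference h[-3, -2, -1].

h[-3,-2] = (-38 - (-106)) / (-2 - (-3)) = 68
h[-2,-1] = (-10 - (-38)) / (-1 - (-2)) = 28
h[-3,-2,-1] = (28 - 68) / (-1 - (-3)) = -20

-20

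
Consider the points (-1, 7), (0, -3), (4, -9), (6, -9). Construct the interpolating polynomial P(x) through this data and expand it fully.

L_0(x) = x(x - 4)(x - 6) / [-35] = -(1/35)x^3 + (2/7)x^2 - (24/35)x
L_1(x) = (x + 1)(x - 4)(x - 6) / [24] = (1/24)x^3 - (3/8)x^2 + (7/12)x + 1
L_2(x) = (x + 1)x(x - 6) / [-40] = -(1/40)x^3 + (1/8)x^2 + (3/20)x
L_3(x) = (x + 1)x(x - 4) / [84] = (1/84)x^3 - (1/28)x^2 - (1/21)x
P(x) = 7·L_0 + (-3)·L_1 + (-9)·L_2 + (-9)·L_3
  7·L_0(x) = -(1/5)x^3 + 2x^2 - (24/5)x
  (-3)·L_1(x) = -(1/8)x^3 + (9/8)x^2 - (7/4)x - 3
  (-9)·L_2(x) = (9/40)x^3 - (9/8)x^2 - (27/20)x
  (-9)·L_3(x) = -(3/28)x^3 + (9/28)x^2 + (3/7)x
Adding term by term: -(29/140)x^3 + (65/28)x^2 - (523/70)x - 3

P(x) = -(29/140)x^3 + (65/28)x^2 - (523/70)x - 3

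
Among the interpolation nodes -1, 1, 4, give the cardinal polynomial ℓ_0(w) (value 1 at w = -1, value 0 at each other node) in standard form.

ℓ_0(w) = (w - 1)(w - 4) / [(-2)·(-5)]
       = (w^2 - 5w + 4) / (10)

ℓ_0(w) = (1/10)w^2 - (1/2)w + 2/5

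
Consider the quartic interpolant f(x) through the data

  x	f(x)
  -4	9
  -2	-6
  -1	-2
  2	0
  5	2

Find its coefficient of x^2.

-29/18

L_0(x) = (x + 2)(x + 1)(x - 2)(x - 5) / [324] = (1/324)x^4 - (1/81)x^3 - (1/36)x^2 + (4/81)x + 5/81
L_1(x) = (x + 4)(x + 1)(x - 2)(x - 5) / [-56] = -(1/56)x^4 + (1/28)x^3 + (3/8)x^2 - (11/28)x - 5/7
L_2(x) = (x + 4)(x + 2)(x - 2)(x - 5) / [54] = (1/54)x^4 - (1/54)x^3 - (4/9)x^2 + (2/27)x + 40/27
L_3(x) = (x + 4)(x + 2)(x + 1)(x - 5) / [-216] = -(1/216)x^4 - (1/108)x^3 + (7/72)x^2 + (31/108)x + 5/27
L_4(x) = (x + 4)(x + 2)(x + 1)(x - 2) / [1134] = (1/1134)x^4 + (5/1134)x^3 - (10/567)x - 8/567
f(x) = 9·L_0 + (-6)·L_1 + (-2)·L_2 + 0·L_3 + 2·L_4
Only the coefficient of x^2 is needed; take it from each L_i and combine:
9·(-1/36) + (-6)·(3/8) + (-2)·(-4/9) + 0·(7/72) + 2·(0) = -29/18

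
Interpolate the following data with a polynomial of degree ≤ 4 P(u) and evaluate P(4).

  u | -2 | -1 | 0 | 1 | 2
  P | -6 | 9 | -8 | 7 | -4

-946

Evaluate each Lagrange basis at u = 4:
L_0(4) = (5)·(4)·(3)·(2)/[(-1)·(-2)·(-3)·(-4)] = 5
L_1(4) = (6)·(4)·(3)·(2)/[(1)·(-1)·(-2)·(-3)] = -24
L_2(4) = (6)·(5)·(3)·(2)/[(2)·(1)·(-1)·(-2)] = 45
L_3(4) = (6)·(5)·(4)·(2)/[(3)·(2)·(1)·(-1)] = -40
L_4(4) = (6)·(5)·(4)·(3)/[(4)·(3)·(2)·(1)] = 15
Sum: (-6)·(5) + 9·(-24) + (-8)·(45) + 7·(-40) + (-4)·(15) = -946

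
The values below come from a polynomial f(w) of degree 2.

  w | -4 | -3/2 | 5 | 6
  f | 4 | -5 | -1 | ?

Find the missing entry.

122/39

The 3 known values determine f uniquely (degree ≤ 2).
Evaluate each Lagrange basis at w = 6:
L_0(6) = (15/2)·(1)/[(-5/2)·(-9)] = 1/3
L_1(6) = (10)·(1)/[(5/2)·(-13/2)] = -8/13
L_2(6) = (10)·(15/2)/[(9)·(13/2)] = 50/39
Sum: 4·(1/3) + (-5)·(-8/13) + (-1)·(50/39) = 122/39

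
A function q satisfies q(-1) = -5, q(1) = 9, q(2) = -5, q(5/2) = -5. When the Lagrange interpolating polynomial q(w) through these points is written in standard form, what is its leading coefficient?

Build the Lagrange basis polynomials:
L_0(w) = (w - 1)(w - 2)(w - 5/2) / [-21] = -(1/21)w^3 + (11/42)w^2 - (19/42)w + 5/21
L_1(w) = (w + 1)(w - 2)(w - 5/2) / [3] = (1/3)w^3 - (7/6)w^2 + (1/6)w + 5/3
L_2(w) = (w + 1)(w - 1)(w - 5/2) / [-3/2] = -(2/3)w^3 + (5/3)w^2 + (2/3)w - 5/3
L_3(w) = (w + 1)(w - 1)(w - 2) / [21/8] = (8/21)w^3 - (16/21)w^2 - (8/21)w + 16/21
q(w) = (-5)·L_0 + 9·L_1 + (-5)·L_2 + (-5)·L_3
Only the coefficient of w^3 is needed; take it from each L_i and combine:
(-5)·(-1/21) + 9·(1/3) + (-5)·(-2/3) + (-5)·(8/21) = 14/3

14/3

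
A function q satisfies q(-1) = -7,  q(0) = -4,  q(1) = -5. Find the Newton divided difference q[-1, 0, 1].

-2

q[-1,0] = (-4 - (-7)) / (0 - (-1)) = 3
q[0,1] = (-5 - (-4)) / (1 - 0) = -1
q[-1,0,1] = (-1 - 3) / (1 - (-1)) = -2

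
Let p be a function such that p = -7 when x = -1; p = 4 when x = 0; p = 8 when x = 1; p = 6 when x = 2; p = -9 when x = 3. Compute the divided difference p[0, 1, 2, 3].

p[0,1] = (8 - 4) / (1 - 0) = 4
p[1,2] = (6 - 8) / (2 - 1) = -2
p[2,3] = (-9 - 6) / (3 - 2) = -15
p[0,1,2] = (-2 - 4) / (2 - 0) = -3
p[1,2,3] = (-15 - (-2)) / (3 - 1) = -13/2
p[0,1,2,3] = (-13/2 - (-3)) / (3 - 0) = -7/6

-7/6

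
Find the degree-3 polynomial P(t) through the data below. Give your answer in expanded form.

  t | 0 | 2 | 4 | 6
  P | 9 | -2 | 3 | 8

Newton's divided differences:
P[0,2] = (-2 - 9) / (2 - 0) = -11/2
P[2,4] = (3 - (-2)) / (4 - 2) = 5/2
P[4,6] = (8 - 3) / (6 - 4) = 5/2
P[0,2,4] = (5/2 - (-11/2)) / (4 - 0) = 2
P[2,4,6] = (5/2 - 5/2) / (6 - 2) = 0
P[0,2,4,6] = (0 - 2) / (6 - 0) = -1/3
P(t) = 9 + (-11/2)·t + 2·t(t - 2) + (-1/3)·t(t - 2)(t - 4)
Expanding: P(t) = -(1/3)t^3 + 4t^2 - (73/6)t + 9

P(t) = -(1/3)t^3 + 4t^2 - (73/6)t + 9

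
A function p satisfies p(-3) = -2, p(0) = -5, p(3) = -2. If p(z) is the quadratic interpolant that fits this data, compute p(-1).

-14/3

L_0(-1) = (-1)·(-4)/[(-3)·(-6)] = 2/9
L_1(-1) = (2)·(-4)/[(3)·(-3)] = 8/9
L_2(-1) = (2)·(-1)/[(6)·(3)] = -1/9
Sum: (-2)·(2/9) + (-5)·(8/9) + (-2)·(-1/9) = -14/3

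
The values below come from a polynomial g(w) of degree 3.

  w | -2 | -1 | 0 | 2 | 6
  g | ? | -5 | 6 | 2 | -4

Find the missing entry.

The 4 known values determine g uniquely (degree ≤ 3).
Evaluate each Lagrange basis at w = -2:
L_0(-2) = (-2)·(-4)·(-8)/[(-1)·(-3)·(-7)] = 64/21
L_1(-2) = (-1)·(-4)·(-8)/[(1)·(-2)·(-6)] = -8/3
L_2(-2) = (-1)·(-2)·(-8)/[(3)·(2)·(-4)] = 2/3
L_3(-2) = (-1)·(-2)·(-4)/[(7)·(6)·(4)] = -1/21
Sum: (-5)·(64/21) + 6·(-8/3) + 2·(2/3) + (-4)·(-1/21) = -208/7

-208/7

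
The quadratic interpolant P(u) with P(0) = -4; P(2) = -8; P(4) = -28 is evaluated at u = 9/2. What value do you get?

Using Newton's divided-difference form:
P[0,2] = (-8 - (-4)) / (2 - 0) = -2
P[2,4] = (-28 - (-8)) / (4 - 2) = -10
P[0,2,4] = (-10 - (-2)) / (4 - 0) = -2
P(9/2) = -4 + (-2)·(9/2) + (-2)·(9/2)·(5/2) = -71/2

-71/2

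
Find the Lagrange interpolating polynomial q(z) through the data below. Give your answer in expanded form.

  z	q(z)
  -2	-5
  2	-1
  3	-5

q(z) = -z^2 + z + 1

Build the Lagrange basis polynomials:
L_0(z) = (z - 2)(z - 3) / [20] = (1/20)z^2 - (1/4)z + 3/10
L_1(z) = (z + 2)(z - 3) / [-4] = -(1/4)z^2 + (1/4)z + 3/2
L_2(z) = (z + 2)(z - 2) / [5] = (1/5)z^2 - 4/5
q(z) = (-5)·L_0 + (-1)·L_1 + (-5)·L_2
  (-5)·L_0(z) = -(1/4)z^2 + (5/4)z - 3/2
  (-1)·L_1(z) = (1/4)z^2 - (1/4)z - 3/2
  (-5)·L_2(z) = -z^2 + 4
Adding term by term: -z^2 + z + 1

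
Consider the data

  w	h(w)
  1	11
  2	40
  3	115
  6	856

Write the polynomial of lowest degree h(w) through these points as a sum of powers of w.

Newton's divided differences:
h[1,2] = (40 - 11) / (2 - 1) = 29
h[2,3] = (115 - 40) / (3 - 2) = 75
h[3,6] = (856 - 115) / (6 - 3) = 247
h[1,2,3] = (75 - 29) / (3 - 1) = 23
h[2,3,6] = (247 - 75) / (6 - 2) = 43
h[1,2,3,6] = (43 - 23) / (6 - 1) = 4
h(w) = 11 + 29·(w - 1) + 23·(w - 1)(w - 2) + 4·(w - 1)(w - 2)(w - 3)
Expanding: h(w) = 4w^3 - w^2 + 4w + 4

h(w) = 4w^3 - w^2 + 4w + 4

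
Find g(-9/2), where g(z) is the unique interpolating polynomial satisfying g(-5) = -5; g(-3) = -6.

-21/4

Evaluate each Lagrange basis at z = -9/2:
L_0(-9/2) = (-3/2)/[(-2)] = 3/4
L_1(-9/2) = (1/2)/[(2)] = 1/4
Sum: (-5)·(3/4) + (-6)·(1/4) = -21/4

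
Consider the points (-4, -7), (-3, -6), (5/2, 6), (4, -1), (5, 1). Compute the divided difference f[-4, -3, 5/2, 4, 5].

185/2772

f[-4,-3] = (-6 - (-7)) / (-3 - (-4)) = 1
f[-3,5/2] = (6 - (-6)) / (5/2 - (-3)) = 24/11
f[5/2,4] = (-1 - 6) / (4 - 5/2) = -14/3
f[4,5] = (1 - (-1)) / (5 - 4) = 2
f[-4,-3,5/2] = (24/11 - 1) / (5/2 - (-4)) = 2/11
f[-3,5/2,4] = (-14/3 - 24/11) / (4 - (-3)) = -226/231
f[5/2,4,5] = (2 - (-14/3)) / (5 - 5/2) = 8/3
f[-4,-3,5/2,4] = (-226/231 - 2/11) / (4 - (-4)) = -67/462
f[-3,5/2,4,5] = (8/3 - (-226/231)) / (5 - (-3)) = 421/924
f[-4,-3,5/2,4,5] = (421/924 - (-67/462)) / (5 - (-4)) = 185/2772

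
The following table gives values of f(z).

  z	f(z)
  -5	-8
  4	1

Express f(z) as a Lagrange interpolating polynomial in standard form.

Build the Lagrange basis polynomials:
L_0(z) = (z - 4) / [-9] = -(1/9)z + 4/9
L_1(z) = (z + 5) / [9] = (1/9)z + 5/9
f(z) = (-8)·L_0 + 1·L_1
  (-8)·L_0(z) = (8/9)z - 32/9
  1·L_1(z) = (1/9)z + 5/9
Adding term by term: z - 3

f(z) = z - 3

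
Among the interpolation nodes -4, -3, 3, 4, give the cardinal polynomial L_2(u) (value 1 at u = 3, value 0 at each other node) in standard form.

L_2(u) = (u + 4)(u + 3)(u - 4) / [(7)·(6)·(-1)]
       = (u^3 + 3u^2 - 16u - 48) / (-42)

L_2(u) = -(1/42)u^3 - (1/14)u^2 + (8/21)u + 8/7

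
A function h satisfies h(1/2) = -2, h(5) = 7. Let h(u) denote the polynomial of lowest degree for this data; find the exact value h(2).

1

Evaluate each Lagrange basis at u = 2:
L_0(2) = (-3)/[(-9/2)] = 2/3
L_1(2) = (3/2)/[(9/2)] = 1/3
Sum: (-2)·(2/3) + 7·(1/3) = 1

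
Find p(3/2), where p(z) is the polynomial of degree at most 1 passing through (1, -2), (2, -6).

Evaluate each Lagrange basis at z = 3/2:
L_0(3/2) = (-1/2)/[(-1)] = 1/2
L_1(3/2) = (1/2)/[(1)] = 1/2
Sum: (-2)·(1/2) + (-6)·(1/2) = -4

-4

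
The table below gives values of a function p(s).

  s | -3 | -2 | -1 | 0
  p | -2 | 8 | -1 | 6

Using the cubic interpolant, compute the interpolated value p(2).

Evaluate each Lagrange basis at s = 2:
L_0(2) = (4)·(3)·(2)/[(-1)·(-2)·(-3)] = -4
L_1(2) = (5)·(3)·(2)/[(1)·(-1)·(-2)] = 15
L_2(2) = (5)·(4)·(2)/[(2)·(1)·(-1)] = -20
L_3(2) = (5)·(4)·(3)/[(3)·(2)·(1)] = 10
Sum: (-2)·(-4) + 8·(15) + (-1)·(-20) + 6·(10) = 208

208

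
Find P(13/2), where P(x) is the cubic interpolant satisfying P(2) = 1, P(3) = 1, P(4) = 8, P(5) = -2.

-811/8

Evaluate each Lagrange basis at x = 13/2:
L_0(13/2) = (7/2)·(5/2)·(3/2)/[(-1)·(-2)·(-3)] = -35/16
L_1(13/2) = (9/2)·(5/2)·(3/2)/[(1)·(-1)·(-2)] = 135/16
L_2(13/2) = (9/2)·(7/2)·(3/2)/[(2)·(1)·(-1)] = -189/16
L_3(13/2) = (9/2)·(7/2)·(5/2)/[(3)·(2)·(1)] = 105/16
Sum: 1·(-35/16) + 1·(135/16) + 8·(-189/16) + (-2)·(105/16) = -811/8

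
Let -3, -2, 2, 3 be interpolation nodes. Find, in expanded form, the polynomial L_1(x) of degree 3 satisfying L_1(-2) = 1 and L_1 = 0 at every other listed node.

L_1(x) = (1/20)x^3 - (1/10)x^2 - (9/20)x + 9/10

L_1(x) = (x + 3)(x - 2)(x - 3) / [(1)·(-4)·(-5)]
       = (x^3 - 2x^2 - 9x + 18) / (20)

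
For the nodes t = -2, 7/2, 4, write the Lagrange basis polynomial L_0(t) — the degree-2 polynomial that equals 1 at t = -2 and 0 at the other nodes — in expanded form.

L_0(t) = (t - 7/2)(t - 4) / [(-11/2)·(-6)]
       = (t^2 - (15/2)t + 14) / (33)

L_0(t) = (1/33)t^2 - (5/22)t + 14/33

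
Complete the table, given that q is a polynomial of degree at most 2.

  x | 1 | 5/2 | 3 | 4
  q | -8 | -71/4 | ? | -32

-22

The 3 known values determine q uniquely (degree ≤ 2).
Evaluate each Lagrange basis at x = 3:
L_0(3) = (1/2)·(-1)/[(-3/2)·(-3)] = -1/9
L_1(3) = (2)·(-1)/[(3/2)·(-3/2)] = 8/9
L_2(3) = (2)·(1/2)/[(3)·(3/2)] = 2/9
Sum: (-8)·(-1/9) + (-71/4)·(8/9) + (-32)·(2/9) = -22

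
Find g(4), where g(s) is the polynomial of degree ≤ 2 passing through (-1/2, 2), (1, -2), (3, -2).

Using Newton's divided-difference form:
g[-1/2,1] = (-2 - 2) / (1 - (-1/2)) = -8/3
g[1,3] = (-2 - (-2)) / (3 - 1) = 0
g[-1/2,1,3] = (0 - (-8/3)) / (3 - (-1/2)) = 16/21
g(4) = 2 + (-8/3)·(9/2) + (16/21)·(9/2)·(3) = 2/7

2/7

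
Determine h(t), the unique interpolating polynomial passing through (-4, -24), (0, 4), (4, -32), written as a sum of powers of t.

L_0(t) = t(t - 4) / [32] = (1/32)t^2 - (1/8)t
L_1(t) = (t + 4)(t - 4) / [-16] = -(1/16)t^2 + 1
L_2(t) = (t + 4)t / [32] = (1/32)t^2 + (1/8)t
h(t) = (-24)·L_0 + 4·L_1 + (-32)·L_2
  (-24)·L_0(t) = -(3/4)t^2 + 3t
  4·L_1(t) = -(1/4)t^2 + 4
  (-32)·L_2(t) = -t^2 - 4t
Adding term by term: -2t^2 - t + 4

h(t) = -2t^2 - t + 4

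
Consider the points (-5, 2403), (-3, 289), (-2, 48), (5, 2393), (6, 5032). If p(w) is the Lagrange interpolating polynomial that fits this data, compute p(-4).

962

Evaluate each Lagrange basis at w = -4:
L_0(-4) = (-1)·(-2)·(-9)·(-10)/[(-2)·(-3)·(-10)·(-11)] = 3/11
L_1(-4) = (1)·(-2)·(-9)·(-10)/[(2)·(-1)·(-8)·(-9)] = 5/4
L_2(-4) = (1)·(-1)·(-9)·(-10)/[(3)·(1)·(-7)·(-8)] = -15/28
L_3(-4) = (1)·(-1)·(-2)·(-10)/[(10)·(8)·(7)·(-1)] = 1/28
L_4(-4) = (1)·(-1)·(-2)·(-9)/[(11)·(9)·(8)·(1)] = -1/44
Sum: 2403·(3/11) + 289·(5/4) + 48·(-15/28) + 2393·(1/28) + 5032·(-1/44) = 962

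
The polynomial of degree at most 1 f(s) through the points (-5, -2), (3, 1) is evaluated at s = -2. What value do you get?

L_0(-2) = (-5)/[(-8)] = 5/8
L_1(-2) = (3)/[(8)] = 3/8
Sum: (-2)·(5/8) + 1·(3/8) = -7/8

-7/8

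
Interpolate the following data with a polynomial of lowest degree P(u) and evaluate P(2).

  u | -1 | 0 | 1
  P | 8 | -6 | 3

35

Evaluate each Lagrange basis at u = 2:
L_0(2) = (2)·(1)/[(-1)·(-2)] = 1
L_1(2) = (3)·(1)/[(1)·(-1)] = -3
L_2(2) = (3)·(2)/[(2)·(1)] = 3
Sum: 8·(1) + (-6)·(-3) + 3·(3) = 35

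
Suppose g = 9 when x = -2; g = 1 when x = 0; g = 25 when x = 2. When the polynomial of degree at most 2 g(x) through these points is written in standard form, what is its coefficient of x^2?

4

The leading coefficient equals the top divided difference g[-2,0,2].
g[-2,0] = (1 - 9) / (0 - (-2)) = -4
g[0,2] = (25 - 1) / (2 - 0) = 12
g[-2,0,2] = (12 - (-4)) / (2 - (-2)) = 4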